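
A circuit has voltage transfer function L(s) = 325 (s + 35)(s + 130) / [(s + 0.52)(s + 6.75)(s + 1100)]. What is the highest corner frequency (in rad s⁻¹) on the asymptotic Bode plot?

Break frequencies occur at each pole and zero magnitude: 0.52 rad s⁻¹, 6.75 rad s⁻¹, 35 rad s⁻¹, 130 rad s⁻¹, 1100 rad s⁻¹.
The highest is 1100 rad s⁻¹.

1100 rad s⁻¹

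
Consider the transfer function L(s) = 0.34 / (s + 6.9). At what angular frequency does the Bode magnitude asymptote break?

6.9 rad/sec

The single real pole at s = −6.9 gives a corner at ω = 6.9 rad/sec.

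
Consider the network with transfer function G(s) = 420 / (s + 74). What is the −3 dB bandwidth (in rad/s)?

For a single-pole low-pass, the −3 dB point is at the pole: ω = 74 rad/s.

74 rad/s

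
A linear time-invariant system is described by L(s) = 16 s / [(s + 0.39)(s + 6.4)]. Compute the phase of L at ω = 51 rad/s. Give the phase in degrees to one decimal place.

∠(j51) = 90.00°
∠(j51 + 0.39) = arctan(51/0.39) = 89.56°
∠(j51 + 6.4) = arctan(51/6.4) = 82.85°
∠L(j51) = 90.00° − (89.56° + 82.85°) = -82.41°

-82.4°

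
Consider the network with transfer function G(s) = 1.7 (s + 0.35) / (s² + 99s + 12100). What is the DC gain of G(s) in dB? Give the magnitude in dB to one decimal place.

G(0) = 1.7 × 0.35 / 12100 = 4.9174e-05
20 log₁₀(4.9174e-05) = -86.17 dB

-86.2 dB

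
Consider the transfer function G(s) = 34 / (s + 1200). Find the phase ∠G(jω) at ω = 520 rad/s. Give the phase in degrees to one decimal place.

∠(j520 + 1200) = arctan(520/1200) = 23.43°
∠G(j520) = −23.43° = -23.43°

-23.4°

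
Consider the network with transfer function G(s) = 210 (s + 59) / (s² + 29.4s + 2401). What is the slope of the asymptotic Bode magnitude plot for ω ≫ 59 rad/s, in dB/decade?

With 1 zero and 2 poles, the high-frequency asymptotic slope is 20 × (1 − 2) = -20 dB/decade.

-20 dB/decade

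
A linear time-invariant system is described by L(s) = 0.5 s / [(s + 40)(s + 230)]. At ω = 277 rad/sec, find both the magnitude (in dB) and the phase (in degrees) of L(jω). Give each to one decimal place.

|j277| = 277
|j277 + 40| = √(277² + 40²) = 279.9
|j277 + 230| = √(277² + 230²) = 360
|L(j277)| = 0.5 × 277 / (279.9 × 360) = 0.0013745
20 log₁₀(0.0013745) = -57.24 dB
∠(j277) = 90.00°
∠(j277 + 40) = arctan(277/40) = 81.78°
∠(j277 + 230) = arctan(277/230) = 50.30°
∠L(j277) = 90.00° − (81.78° + 50.30°) = -42.08°

|L| = -57.2 dB, ∠L = -42.1°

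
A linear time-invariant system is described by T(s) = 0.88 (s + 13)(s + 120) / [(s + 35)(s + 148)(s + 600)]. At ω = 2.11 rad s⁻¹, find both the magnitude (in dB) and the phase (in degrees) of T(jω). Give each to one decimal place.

|T| = -67.0 dB, ∠T = 5.8 deg

|j2.11 + 13| = √(2.11² + 13²) = 13.17
|j2.11 + 120| = √(2.11² + 120²) = 120
|j2.11 + 35| = √(2.11² + 35²) = 35.06
|j2.11 + 148| = √(2.11² + 148²) = 148
|j2.11 + 600| = √(2.11² + 600²) = 600
|T(j2.11)| = 0.88 × 13.17 × 120 / (35.06 × 148 × 600) = 0.00044669
20 log₁₀(0.00044669) = -67.00 dB
∠(j2.11 + 13) = arctan(2.11/13) = 9.22°
∠(j2.11 + 120) = arctan(2.11/120) = 1.01°
∠(j2.11 + 35) = arctan(2.11/35) = 3.45°
∠(j2.11 + 148) = arctan(2.11/148) = 0.82°
∠(j2.11 + 600) = arctan(2.11/600) = 0.20°
∠T(j2.11) = 9.22° + 1.01° − (3.45° + 0.82° + 0.20°) = 5.76°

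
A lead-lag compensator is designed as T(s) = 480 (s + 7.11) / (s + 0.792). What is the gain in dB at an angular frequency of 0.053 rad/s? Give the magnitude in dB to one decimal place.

|j0.053 + 7.11| = √(0.053² + 7.11²) = 7.11
|j0.053 + 0.792| = √(0.053² + 0.792²) = 0.7938
|T(j0.053)| = 480 × 7.11 / 0.7938 = 4299.6
20 log₁₀(4299.6) = 72.67 dB

72.7 dB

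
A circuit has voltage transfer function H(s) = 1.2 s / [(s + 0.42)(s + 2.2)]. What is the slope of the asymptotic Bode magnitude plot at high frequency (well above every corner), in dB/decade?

-20 dB/decade

With 1 zero and 2 poles, the high-frequency asymptotic slope is 20 × (1 − 2) = -20 dB/decade.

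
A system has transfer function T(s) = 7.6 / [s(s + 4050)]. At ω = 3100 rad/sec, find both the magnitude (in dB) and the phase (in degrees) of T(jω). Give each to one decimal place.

|j3100 + 4050| = √(3100² + 4050²) = 5100
|j3100| = 3100
|T(j3100)| = 7.6 / (5100 × 3100) = 4.8069e-07
20 log₁₀(4.8069e-07) = -126.36 dB
∠(j3100 + 4050) = arctan(3100/4050) = 37.43°
∠(j3100) = 90.00°
∠T(j3100) = − (37.43° + 90.00°) = -127.43°

|T| = -126.4 dB, ∠T = -127.4°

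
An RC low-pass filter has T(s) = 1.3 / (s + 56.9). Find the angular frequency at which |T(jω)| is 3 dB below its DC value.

56.9 rad/s

For a single-pole low-pass, the −3 dB point is at the pole: ω = 56.9 rad/s.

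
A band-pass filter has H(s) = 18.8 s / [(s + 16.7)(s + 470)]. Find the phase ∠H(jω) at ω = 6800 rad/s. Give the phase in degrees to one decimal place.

-85.9°

∠(j6800) = 90.00°
∠(j6800 + 16.7) = arctan(6800/16.7) = 89.86°
∠(j6800 + 470) = arctan(6800/470) = 86.05°
∠H(j6800) = 90.00° − (89.86° + 86.05°) = -85.91°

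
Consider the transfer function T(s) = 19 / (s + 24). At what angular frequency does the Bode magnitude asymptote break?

24 rad s⁻¹

The single real pole at s = −24 gives a corner at ω = 24 rad s⁻¹.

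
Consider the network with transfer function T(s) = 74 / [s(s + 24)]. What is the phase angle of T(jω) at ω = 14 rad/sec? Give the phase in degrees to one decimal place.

∠(j14 + 24) = arctan(14/24) = 30.26°
∠(j14) = 90.00°
∠T(j14) = − (30.26° + 90.00°) = -120.26°

-120.3°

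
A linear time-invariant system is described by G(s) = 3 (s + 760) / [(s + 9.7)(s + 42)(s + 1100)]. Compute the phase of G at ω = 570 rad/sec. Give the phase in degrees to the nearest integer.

∠(j570 + 760) = arctan(570/760) = 36.87°
∠(j570 + 9.7) = arctan(570/9.7) = 89.03°
∠(j570 + 42) = arctan(570/42) = 85.79°
∠(j570 + 1100) = arctan(570/1100) = 27.39°
∠G(j570) = 36.87° − (89.03° + 85.79° + 27.39°) = -165.33°

-165°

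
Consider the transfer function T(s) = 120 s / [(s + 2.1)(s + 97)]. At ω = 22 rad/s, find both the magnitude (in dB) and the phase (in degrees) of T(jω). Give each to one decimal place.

|j22| = 22
|j22 + 2.1| = √(22² + 2.1²) = 22.1
|j22 + 97| = √(22² + 97²) = 99.46
|T(j22)| = 120 × 22 / (22.1 × 99.46) = 1.201
20 log₁₀(1.201) = 1.59 dB
∠(j22) = 90.00°
∠(j22 + 2.1) = arctan(22/2.1) = 84.55°
∠(j22 + 97) = arctan(22/97) = 12.78°
∠T(j22) = 90.00° − (84.55° + 12.78°) = -7.33°

|T| = 1.6 dB, ∠T = -7.3°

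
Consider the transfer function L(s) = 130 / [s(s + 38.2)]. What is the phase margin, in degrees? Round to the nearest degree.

85°

Gain crossover: |L(jω)| = 1 at ω ≈ 3.39 rad s⁻¹.
∠L(j3.39) = −90° − arctan(3.39/38.2) ≈ -95.07°
PM = 180° + (-95.07°) = 84.93°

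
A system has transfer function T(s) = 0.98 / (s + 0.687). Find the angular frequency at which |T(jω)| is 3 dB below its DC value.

0.687 rad/sec

For a single-pole low-pass, the −3 dB point is at the pole: ω = 0.687 rad/sec.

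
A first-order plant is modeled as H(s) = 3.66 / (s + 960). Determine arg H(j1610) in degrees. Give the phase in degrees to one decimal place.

∠(j1610 + 960) = arctan(1610/960) = 59.19°
∠H(j1610) = −59.19° = -59.19°

-59.2 deg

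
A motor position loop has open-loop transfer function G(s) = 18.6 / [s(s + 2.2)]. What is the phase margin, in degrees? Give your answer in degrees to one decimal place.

28.6°

Gain crossover: |G(jω)| = 1 at ω ≈ 4.04 rad s⁻¹.
∠G(j4.04) = −90° − arctan(4.04/2.2) ≈ -151.44°
PM = 180° + (-151.44°) = 28.56°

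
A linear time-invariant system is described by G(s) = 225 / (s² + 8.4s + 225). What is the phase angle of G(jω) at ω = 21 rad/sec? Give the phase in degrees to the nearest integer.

-141°

∠[(j21)² + 8.4(j21) + 225] = ∠[-216 + j176.4] = 140.76°
∠G(j21) = −140.76° = -140.76°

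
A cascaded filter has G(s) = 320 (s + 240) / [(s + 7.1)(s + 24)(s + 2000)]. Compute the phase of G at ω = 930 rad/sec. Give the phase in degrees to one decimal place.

∠(j930 + 240) = arctan(930/240) = 75.53°
∠(j930 + 7.1) = arctan(930/7.1) = 89.56°
∠(j930 + 24) = arctan(930/24) = 88.52°
∠(j930 + 2000) = arctan(930/2000) = 24.94°
∠G(j930) = 75.53° − (89.56° + 88.52° + 24.94°) = -127.49°

-127.5°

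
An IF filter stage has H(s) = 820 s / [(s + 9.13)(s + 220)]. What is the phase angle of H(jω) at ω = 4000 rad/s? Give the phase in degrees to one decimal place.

-86.7°

∠(j4000) = 90.00°
∠(j4000 + 9.13) = arctan(4000/9.13) = 89.87°
∠(j4000 + 220) = arctan(4000/220) = 86.85°
∠H(j4000) = 90.00° − (89.87° + 86.85°) = -86.72°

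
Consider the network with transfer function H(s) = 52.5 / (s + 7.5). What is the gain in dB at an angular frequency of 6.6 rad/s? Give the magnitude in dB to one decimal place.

|j6.6 + 7.5| = √(6.6² + 7.5²) = 9.99
|H(j6.6)| = 52.5 / 9.99 = 5.255
20 log₁₀(5.255) = 14.41 dB

14.4 dB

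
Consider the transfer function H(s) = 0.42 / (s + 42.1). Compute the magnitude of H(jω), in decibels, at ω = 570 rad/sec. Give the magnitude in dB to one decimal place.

-62.7 dB

|j570 + 42.1| = √(570² + 42.1²) = 571.6
|H(j570)| = 0.42 / 571.6 = 0.00073484
20 log₁₀(0.00073484) = -62.68 dB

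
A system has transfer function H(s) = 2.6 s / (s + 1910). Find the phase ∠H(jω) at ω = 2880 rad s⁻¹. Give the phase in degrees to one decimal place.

33.6°

∠(j2880) = 90.00°
∠(j2880 + 1910) = arctan(2880/1910) = 56.45°
∠H(j2880) = 90.00° − 56.45° = 33.55°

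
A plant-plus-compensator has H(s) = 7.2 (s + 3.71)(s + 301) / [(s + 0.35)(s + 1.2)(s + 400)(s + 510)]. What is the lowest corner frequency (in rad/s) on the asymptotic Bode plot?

Break frequencies occur at each pole and zero magnitude: 0.35 rad/s, 1.2 rad/s, 3.71 rad/s, 301 rad/s, 400 rad/s, 510 rad/s.
The lowest is 0.35 rad/s.

0.35 rad/s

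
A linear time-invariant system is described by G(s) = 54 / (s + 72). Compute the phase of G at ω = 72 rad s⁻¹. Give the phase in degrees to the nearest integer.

∠(j72 + 72) = arctan(72/72) = 45.00°
∠G(j72) = −45.00° = -45.00°

-45°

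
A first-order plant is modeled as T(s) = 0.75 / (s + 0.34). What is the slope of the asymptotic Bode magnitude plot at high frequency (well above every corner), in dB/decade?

-20 dB/decade

With 0 zeros and 1 pole, the high-frequency asymptotic slope is 20 × (0 − 1) = -20 dB/decade.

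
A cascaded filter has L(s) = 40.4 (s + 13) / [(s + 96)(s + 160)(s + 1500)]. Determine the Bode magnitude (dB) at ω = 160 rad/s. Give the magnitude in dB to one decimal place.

|j160 + 13| = √(160² + 13²) = 160.5
|j160 + 96| = √(160² + 96²) = 186.6
|j160 + 160| = √(160² + 160²) = 226.3
|j160 + 1500| = √(160² + 1500²) = 1509
|L(j160)| = 40.4 × 160.5 / (186.6 × 226.3 × 1509) = 0.00010183
20 log₁₀(0.00010183) = -79.84 dB

-79.8 dB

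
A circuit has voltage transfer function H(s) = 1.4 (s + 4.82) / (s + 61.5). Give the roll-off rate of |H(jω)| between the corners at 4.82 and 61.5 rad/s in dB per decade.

In this band the factors already past their corner are: zero at 4.82; net slope = 20 dB/decade.

20 dB/decade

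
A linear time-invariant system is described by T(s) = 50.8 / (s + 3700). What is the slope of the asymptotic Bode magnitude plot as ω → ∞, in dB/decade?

-20 dB/decade

With 0 zeros and 1 pole, the high-frequency asymptotic slope is 20 × (0 − 1) = -20 dB/decade.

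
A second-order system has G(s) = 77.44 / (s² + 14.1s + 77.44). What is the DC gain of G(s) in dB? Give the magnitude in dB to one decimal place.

G(0) = 77.44 / 77.44 = 1
20 log₁₀(1) = 0.00 dB

0.0 dB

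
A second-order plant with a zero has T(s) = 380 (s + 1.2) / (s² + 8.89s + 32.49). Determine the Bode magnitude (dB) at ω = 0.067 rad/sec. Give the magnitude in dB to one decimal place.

|j0.067 + 1.2| = √(0.067² + 1.2²) = 1.202
|(j0.067)² + 8.89(j0.067) + 32.49| = |32.486 + j0.59563| = 32.49
|T(j0.067)| = 380 × 1.202 / 32.49 = 14.057
20 log₁₀(14.057) = 22.96 dB

23.0 dB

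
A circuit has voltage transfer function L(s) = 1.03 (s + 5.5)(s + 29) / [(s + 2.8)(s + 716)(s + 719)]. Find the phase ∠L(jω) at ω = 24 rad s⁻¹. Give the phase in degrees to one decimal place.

29.5°

∠(j24 + 5.5) = arctan(24/5.5) = 77.09°
∠(j24 + 29) = arctan(24/29) = 39.61°
∠(j24 + 2.8) = arctan(24/2.8) = 83.35°
∠(j24 + 716) = arctan(24/716) = 1.92°
∠(j24 + 719) = arctan(24/719) = 1.91°
∠L(j24) = 77.09° + 39.61° − (83.35° + 1.92° + 1.91°) = 29.53°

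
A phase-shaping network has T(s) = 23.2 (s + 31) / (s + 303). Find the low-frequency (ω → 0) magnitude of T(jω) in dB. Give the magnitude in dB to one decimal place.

7.5 dB

T(0) = 23.2 × 31 / 303 = 2.3736
20 log₁₀(2.3736) = 7.51 dB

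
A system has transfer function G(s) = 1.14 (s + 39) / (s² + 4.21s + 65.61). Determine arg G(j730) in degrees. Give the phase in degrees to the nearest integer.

-93°

∠(j730 + 39) = arctan(730/39) = 86.94°
∠[(j730)² + 4.21(j730) + 65.61] = ∠[-5.3283e+05 + j3073.3] = 179.67°
∠G(j730) = 86.94° − 179.67° = -92.73°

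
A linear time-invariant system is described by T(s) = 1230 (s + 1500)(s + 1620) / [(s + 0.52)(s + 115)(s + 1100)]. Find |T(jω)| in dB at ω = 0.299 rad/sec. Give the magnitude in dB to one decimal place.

91.9 dB

|j0.299 + 1500| = √(0.299² + 1500²) = 1500
|j0.299 + 1620| = √(0.299² + 1620²) = 1620
|j0.299 + 0.52| = √(0.299² + 0.52²) = 0.5998
|j0.299 + 115| = √(0.299² + 115²) = 115
|j0.299 + 1100| = √(0.299² + 1100²) = 1100
|T(j0.299)| = 1230 × 1500 × 1620 / (0.5998 × 115 × 1100) = 39390
20 log₁₀(39390) = 91.91 dB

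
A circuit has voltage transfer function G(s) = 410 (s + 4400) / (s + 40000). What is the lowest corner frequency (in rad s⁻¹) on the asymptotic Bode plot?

Break frequencies occur at each pole and zero magnitude: 4400 rad s⁻¹, 40000 rad s⁻¹.
The lowest is 4400 rad s⁻¹.

4400 rad s⁻¹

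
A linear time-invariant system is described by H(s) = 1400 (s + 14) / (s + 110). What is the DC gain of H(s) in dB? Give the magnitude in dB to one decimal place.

H(0) = 1400 × 14 / 110 = 178.18
20 log₁₀(178.18) = 45.02 dB

45.0 dB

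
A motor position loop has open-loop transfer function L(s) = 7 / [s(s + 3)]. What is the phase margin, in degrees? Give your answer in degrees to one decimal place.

56.9°

Gain crossover: |L(jω)| = 1 at ω ≈ 1.95 rad/sec.
∠L(j1.95) = −90° − arctan(1.95/3) ≈ -123.09°
PM = 180° + (-123.09°) = 56.91°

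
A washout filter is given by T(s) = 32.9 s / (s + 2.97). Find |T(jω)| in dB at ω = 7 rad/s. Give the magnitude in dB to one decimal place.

|j7| = 7
|j7 + 2.97| = √(7² + 2.97²) = 7.604
|T(j7)| = 32.9 × 7 / 7.604 = 30.287
20 log₁₀(30.287) = 29.63 dB

29.6 dB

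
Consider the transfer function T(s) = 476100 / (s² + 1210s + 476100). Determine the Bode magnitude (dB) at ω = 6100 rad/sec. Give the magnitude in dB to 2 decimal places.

-37.92 dB

|(j6100)² + 1210(j6100) + 476100| = |-3.6734e+07 + j7.381e+06| = 3.747e+07
|T(j6100)| = 476100 / 3.747e+07 = 0.012707
20 log₁₀(0.012707) = -37.919 dB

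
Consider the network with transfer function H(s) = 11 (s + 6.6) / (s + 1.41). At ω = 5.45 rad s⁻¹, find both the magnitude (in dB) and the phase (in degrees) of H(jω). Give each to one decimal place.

|j5.45 + 6.6| = √(5.45² + 6.6²) = 8.559
|j5.45 + 1.41| = √(5.45² + 1.41²) = 5.629
|H(j5.45)| = 11 × 8.559 / 5.629 = 16.725
20 log₁₀(16.725) = 24.47 dB
∠(j5.45 + 6.6) = arctan(5.45/6.6) = 39.55°
∠(j5.45 + 1.41) = arctan(5.45/1.41) = 75.49°
∠H(j5.45) = 39.55° − 75.49° = -35.95°

|H| = 24.5 dB, ∠H = -35.9°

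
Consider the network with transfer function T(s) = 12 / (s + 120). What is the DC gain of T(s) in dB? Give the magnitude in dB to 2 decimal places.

-20.00 dB

T(0) = 12 / 120 = 0.1
20 log₁₀(0.1) = -20.000 dB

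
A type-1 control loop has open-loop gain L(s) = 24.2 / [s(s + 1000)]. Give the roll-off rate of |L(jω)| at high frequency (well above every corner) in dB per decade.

With 0 zeros and 2 poles, the high-frequency asymptotic slope is 20 × (0 − 2) = -40 dB/decade.

-40 dB/decade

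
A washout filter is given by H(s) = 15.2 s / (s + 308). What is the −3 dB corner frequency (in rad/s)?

308 rad/s

For a single-pole high-pass, the −3 dB point is at the pole: ω = 308 rad/s.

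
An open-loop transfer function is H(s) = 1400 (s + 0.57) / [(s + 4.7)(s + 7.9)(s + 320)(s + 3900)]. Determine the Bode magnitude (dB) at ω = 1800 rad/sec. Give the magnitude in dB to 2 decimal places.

|j1800 + 0.57| = √(1800² + 0.57²) = 1800
|j1800 + 4.7| = √(1800² + 4.7²) = 1800
|j1800 + 7.9| = √(1800² + 7.9²) = 1800
|j1800 + 320| = √(1800² + 320²) = 1828
|j1800 + 3900| = √(1800² + 3900²) = 4295
|H(j1800)| = 1400 × 1800 / (1800 × 1800 × 1828 × 4295) = 9.9043e-08
20 log₁₀(9.9043e-08) = -140.084 dB

-140.08 dB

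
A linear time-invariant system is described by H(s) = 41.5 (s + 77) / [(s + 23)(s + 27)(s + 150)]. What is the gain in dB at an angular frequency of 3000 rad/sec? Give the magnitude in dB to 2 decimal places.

-106.73 dB

|j3000 + 77| = √(3000² + 77²) = 3001
|j3000 + 23| = √(3000² + 23²) = 3000
|j3000 + 27| = √(3000² + 27²) = 3000
|j3000 + 150| = √(3000² + 150²) = 3004
|H(j3000)| = 41.5 × 3001 / (3000 × 3000 × 3004) = 4.6066e-06
20 log₁₀(4.6066e-06) = -106.732 dB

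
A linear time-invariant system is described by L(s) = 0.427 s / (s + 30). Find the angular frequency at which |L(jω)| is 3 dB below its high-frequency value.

30 rad s⁻¹

For a single-pole high-pass, the −3 dB point is at the pole: ω = 30 rad s⁻¹.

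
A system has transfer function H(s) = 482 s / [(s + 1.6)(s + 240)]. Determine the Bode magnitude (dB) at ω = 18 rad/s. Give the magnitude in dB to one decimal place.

|j18| = 18
|j18 + 1.6| = √(18² + 1.6²) = 18.07
|j18 + 240| = √(18² + 240²) = 240.7
|H(j18)| = 482 × 18 / (18.07 × 240.7) = 1.9948
20 log₁₀(1.9948) = 6.00 dB

6.0 dB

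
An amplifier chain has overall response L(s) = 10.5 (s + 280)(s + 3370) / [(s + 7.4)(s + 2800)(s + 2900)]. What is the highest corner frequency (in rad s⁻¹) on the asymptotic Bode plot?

3370 rad s⁻¹

Break frequencies occur at each pole and zero magnitude: 7.4 rad s⁻¹, 280 rad s⁻¹, 2800 rad s⁻¹, 2900 rad s⁻¹, 3370 rad s⁻¹.
The highest is 3370 rad s⁻¹.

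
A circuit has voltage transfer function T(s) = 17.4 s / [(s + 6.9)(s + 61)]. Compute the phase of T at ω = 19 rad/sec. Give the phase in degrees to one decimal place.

∠(j19) = 90.00°
∠(j19 + 6.9) = arctan(19/6.9) = 70.04°
∠(j19 + 61) = arctan(19/61) = 17.30°
∠T(j19) = 90.00° − (70.04° + 17.30°) = 2.66°

2.7°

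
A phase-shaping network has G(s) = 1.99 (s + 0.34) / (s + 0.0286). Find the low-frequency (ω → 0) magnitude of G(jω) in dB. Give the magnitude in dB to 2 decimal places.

27.48 dB

G(0) = 1.99 × 0.34 / 0.0286 = 23.657
20 log₁₀(23.657) = 27.479 dB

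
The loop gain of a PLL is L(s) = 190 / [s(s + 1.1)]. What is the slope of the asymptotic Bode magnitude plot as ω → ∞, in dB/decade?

With 0 zeros and 2 poles, the high-frequency asymptotic slope is 20 × (0 − 2) = -40 dB/decade.

-40 dB/decade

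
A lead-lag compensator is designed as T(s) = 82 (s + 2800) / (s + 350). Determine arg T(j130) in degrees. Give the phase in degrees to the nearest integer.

-18 deg

∠(j130 + 2800) = arctan(130/2800) = 2.66°
∠(j130 + 350) = arctan(130/350) = 20.38°
∠T(j130) = 2.66° − 20.38° = -17.72°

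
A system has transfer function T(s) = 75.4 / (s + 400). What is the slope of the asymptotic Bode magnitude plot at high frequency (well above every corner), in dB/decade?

With 0 zeros and 1 pole, the high-frequency asymptotic slope is 20 × (0 − 1) = -20 dB/decade.

-20 dB/decade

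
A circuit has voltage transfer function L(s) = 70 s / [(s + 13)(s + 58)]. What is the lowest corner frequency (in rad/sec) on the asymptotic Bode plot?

Break frequencies occur at each pole and zero magnitude: 13 rad/sec, 58 rad/sec.
The lowest is 13 rad/sec.

13 rad/sec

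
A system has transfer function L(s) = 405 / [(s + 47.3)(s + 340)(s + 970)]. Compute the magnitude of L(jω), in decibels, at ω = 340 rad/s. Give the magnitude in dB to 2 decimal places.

|j340 + 47.3| = √(340² + 47.3²) = 343.3
|j340 + 340| = √(340² + 340²) = 480.8
|j340 + 970| = √(340² + 970²) = 1028
|L(j340)| = 405 / (343.3 × 480.8 × 1028) = 2.3872e-06
20 log₁₀(2.3872e-06) = -112.442 dB

-112.44 dB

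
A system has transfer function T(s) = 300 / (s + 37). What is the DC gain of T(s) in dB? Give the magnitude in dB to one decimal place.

18.2 dB

T(0) = 300 / 37 = 8.1081
20 log₁₀(8.1081) = 18.18 dB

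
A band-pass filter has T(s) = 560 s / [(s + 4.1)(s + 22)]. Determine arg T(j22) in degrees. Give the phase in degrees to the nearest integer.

-34 deg

∠(j22) = 90.00°
∠(j22 + 4.1) = arctan(22/4.1) = 79.44°
∠(j22 + 22) = arctan(22/22) = 45.00°
∠T(j22) = 90.00° − (79.44° + 45.00°) = -34.44°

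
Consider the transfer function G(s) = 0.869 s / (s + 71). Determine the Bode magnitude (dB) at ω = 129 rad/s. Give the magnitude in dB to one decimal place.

-2.4 dB

|j129| = 129
|j129 + 71| = √(129² + 71²) = 147.2
|G(j129)| = 0.869 × 129 / 147.2 = 0.76131
20 log₁₀(0.76131) = -2.37 dB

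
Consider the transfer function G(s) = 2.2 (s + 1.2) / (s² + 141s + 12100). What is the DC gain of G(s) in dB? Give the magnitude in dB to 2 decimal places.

G(0) = 2.2 × 1.2 / 12100 = 0.00021818
20 log₁₀(0.00021818) = -73.224 dB

-73.22 dB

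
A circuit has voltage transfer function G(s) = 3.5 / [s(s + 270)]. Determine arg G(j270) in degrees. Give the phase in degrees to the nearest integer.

∠(j270 + 270) = arctan(270/270) = 45.00°
∠(j270) = 90.00°
∠G(j270) = − (45.00° + 90.00°) = -135.00°

-135 deg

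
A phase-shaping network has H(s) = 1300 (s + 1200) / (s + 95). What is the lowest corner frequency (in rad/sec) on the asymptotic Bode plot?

95 rad/sec

Break frequencies occur at each pole and zero magnitude: 95 rad/sec, 1200 rad/sec.
The lowest is 95 rad/sec.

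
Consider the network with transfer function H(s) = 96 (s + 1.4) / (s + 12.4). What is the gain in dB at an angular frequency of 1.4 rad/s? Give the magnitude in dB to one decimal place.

|j1.4 + 1.4| = √(1.4² + 1.4²) = 1.98
|j1.4 + 12.4| = √(1.4² + 12.4²) = 12.48
|H(j1.4)| = 96 × 1.98 / 12.48 = 15.231
20 log₁₀(15.231) = 23.65 dB

23.7 dB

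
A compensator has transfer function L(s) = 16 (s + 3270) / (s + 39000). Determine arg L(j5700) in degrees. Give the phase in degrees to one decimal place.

51.8°

∠(j5700 + 3270) = arctan(5700/3270) = 60.16°
∠(j5700 + 39000) = arctan(5700/39000) = 8.32°
∠L(j5700) = 60.16° − 8.32° = 51.84°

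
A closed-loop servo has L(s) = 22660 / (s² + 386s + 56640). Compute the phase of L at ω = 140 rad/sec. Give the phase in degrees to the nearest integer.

-56 deg

∠[(j140)² + 386(j140) + 56640] = ∠[37040 + j54040] = 55.57°
∠L(j140) = −55.57° = -55.57°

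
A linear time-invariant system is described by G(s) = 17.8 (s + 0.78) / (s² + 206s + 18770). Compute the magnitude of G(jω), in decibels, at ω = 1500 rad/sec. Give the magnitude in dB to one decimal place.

-38.5 dB

|j1500 + 0.78| = √(1500² + 0.78²) = 1500
|(j1500)² + 206(j1500) + 18770| = |-2.2312e+06 + j3.09e+05| = 2.253e+06
|G(j1500)| = 17.8 × 1500 / 2.253e+06 = 0.011853
20 log₁₀(0.011853) = -38.52 dB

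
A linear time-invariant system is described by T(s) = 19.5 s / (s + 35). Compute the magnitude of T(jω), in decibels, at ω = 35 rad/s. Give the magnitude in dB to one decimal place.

|j35| = 35
|j35 + 35| = √(35² + 35²) = 49.5
|T(j35)| = 19.5 × 35 / 49.5 = 13.789
20 log₁₀(13.789) = 22.79 dB

22.8 dB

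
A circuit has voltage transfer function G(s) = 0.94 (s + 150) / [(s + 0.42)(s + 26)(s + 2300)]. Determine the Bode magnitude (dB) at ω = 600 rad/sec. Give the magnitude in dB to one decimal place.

-123.4 dB

|j600 + 150| = √(600² + 150²) = 618.5
|j600 + 0.42| = √(600² + 0.42²) = 600
|j600 + 26| = √(600² + 26²) = 600.6
|j600 + 2300| = √(600² + 2300²) = 2377
|G(j600)| = 0.94 × 618.5 / (600 × 600.6 × 2377) = 6.7875e-07
20 log₁₀(6.7875e-07) = -123.37 dB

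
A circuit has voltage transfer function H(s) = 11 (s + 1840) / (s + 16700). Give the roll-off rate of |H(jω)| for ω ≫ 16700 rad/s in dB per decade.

With 1 zero and 1 pole, the high-frequency asymptotic slope is 20 × (1 − 1) = 0 dB/decade.

0 dB/decade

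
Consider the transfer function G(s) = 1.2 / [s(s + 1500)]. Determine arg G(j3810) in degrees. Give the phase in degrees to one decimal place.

∠(j3810 + 1500) = arctan(3810/1500) = 68.51°
∠(j3810) = 90.00°
∠G(j3810) = − (68.51° + 90.00°) = -158.51°

-158.5°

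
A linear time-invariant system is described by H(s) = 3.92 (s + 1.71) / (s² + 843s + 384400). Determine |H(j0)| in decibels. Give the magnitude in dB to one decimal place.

-95.2 dB

H(0) = 3.92 × 1.71 / 384400 = 1.7438e-05
20 log₁₀(1.7438e-05) = -95.17 dB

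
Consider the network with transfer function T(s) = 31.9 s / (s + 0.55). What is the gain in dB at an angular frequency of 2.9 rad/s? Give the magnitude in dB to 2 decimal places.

29.92 dB

|j2.9| = 2.9
|j2.9 + 0.55| = √(2.9² + 0.55²) = 2.952
|T(j2.9)| = 31.9 × 2.9 / 2.952 = 31.341
20 log₁₀(31.341) = 29.922 dB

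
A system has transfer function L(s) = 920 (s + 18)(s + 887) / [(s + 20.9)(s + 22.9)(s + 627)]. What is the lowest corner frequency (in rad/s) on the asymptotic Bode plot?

Break frequencies occur at each pole and zero magnitude: 18 rad/s, 20.9 rad/s, 22.9 rad/s, 627 rad/s, 887 rad/s.
The lowest is 18 rad/s.

18 rad/s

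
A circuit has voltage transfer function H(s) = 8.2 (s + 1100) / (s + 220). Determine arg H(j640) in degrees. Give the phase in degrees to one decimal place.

∠(j640 + 1100) = arctan(640/1100) = 30.19°
∠(j640 + 220) = arctan(640/220) = 71.03°
∠H(j640) = 30.19° − 71.03° = -40.84°

-40.8°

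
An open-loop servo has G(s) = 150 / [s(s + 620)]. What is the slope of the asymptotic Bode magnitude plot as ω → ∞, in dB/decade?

With 0 zeros and 2 poles, the high-frequency asymptotic slope is 20 × (0 − 2) = -40 dB/decade.

-40 dB/decade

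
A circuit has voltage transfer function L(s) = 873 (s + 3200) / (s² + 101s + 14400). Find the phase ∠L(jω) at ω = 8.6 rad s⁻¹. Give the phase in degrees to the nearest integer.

-3 deg

∠(j8.6 + 3200) = arctan(8.6/3200) = 0.15°
∠[(j8.6)² + 101(j8.6) + 14400] = ∠[14326 + j868.6] = 3.47°
∠L(j8.6) = 0.15° − 3.47° = -3.32°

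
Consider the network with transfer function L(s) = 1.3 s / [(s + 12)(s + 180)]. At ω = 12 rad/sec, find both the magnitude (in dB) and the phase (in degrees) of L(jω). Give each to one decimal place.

|L| = -45.9 dB, ∠L = 41.2°

|j12| = 12
|j12 + 12| = √(12² + 12²) = 16.97
|j12 + 180| = √(12² + 180²) = 180.4
|L(j12)| = 1.3 × 12 / (16.97 × 180.4) = 0.0050956
20 log₁₀(0.0050956) = -45.86 dB
∠(j12) = 90.00°
∠(j12 + 12) = arctan(12/12) = 45.00°
∠(j12 + 180) = arctan(12/180) = 3.81°
∠L(j12) = 90.00° − (45.00° + 3.81°) = 41.19°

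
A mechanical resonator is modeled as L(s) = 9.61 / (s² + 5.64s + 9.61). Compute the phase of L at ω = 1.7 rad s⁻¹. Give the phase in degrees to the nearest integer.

-55 deg

∠[(j1.7)² + 5.64(j1.7) + 9.61] = ∠[6.72 + j9.588] = 54.97°
∠L(j1.7) = −54.97° = -54.97°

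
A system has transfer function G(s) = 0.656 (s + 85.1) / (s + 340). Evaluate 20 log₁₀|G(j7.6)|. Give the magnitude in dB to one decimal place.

-15.7 dB

|j7.6 + 85.1| = √(7.6² + 85.1²) = 85.44
|j7.6 + 340| = √(7.6² + 340²) = 340.1
|G(j7.6)| = 0.656 × 85.44 / 340.1 = 0.16481
20 log₁₀(0.16481) = -15.66 dB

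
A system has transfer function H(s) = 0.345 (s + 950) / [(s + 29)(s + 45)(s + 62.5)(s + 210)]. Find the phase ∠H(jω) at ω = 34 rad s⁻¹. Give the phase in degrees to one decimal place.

∠(j34 + 950) = arctan(34/950) = 2.05°
∠(j34 + 29) = arctan(34/29) = 49.54°
∠(j34 + 45) = arctan(34/45) = 37.07°
∠(j34 + 62.5) = arctan(34/62.5) = 28.55°
∠(j34 + 210) = arctan(34/210) = 9.20°
∠H(j34) = 2.05° − (49.54° + 37.07° + 28.55° + 9.20°) = -122.30°

-122.3 deg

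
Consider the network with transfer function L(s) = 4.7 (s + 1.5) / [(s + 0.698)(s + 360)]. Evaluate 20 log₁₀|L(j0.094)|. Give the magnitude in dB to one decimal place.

-31.1 dB

|j0.094 + 1.5| = √(0.094² + 1.5²) = 1.503
|j0.094 + 0.698| = √(0.094² + 0.698²) = 0.7043
|j0.094 + 360| = √(0.094² + 360²) = 360
|L(j0.094)| = 4.7 × 1.503 / (0.7043 × 360) = 0.02786
20 log₁₀(0.02786) = -31.10 dB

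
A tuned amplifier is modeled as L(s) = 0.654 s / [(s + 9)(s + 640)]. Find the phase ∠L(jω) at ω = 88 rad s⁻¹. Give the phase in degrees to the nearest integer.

∠(j88) = 90.00°
∠(j88 + 9) = arctan(88/9) = 84.16°
∠(j88 + 640) = arctan(88/640) = 7.83°
∠L(j88) = 90.00° − (84.16° + 7.83°) = -1.99°

-2°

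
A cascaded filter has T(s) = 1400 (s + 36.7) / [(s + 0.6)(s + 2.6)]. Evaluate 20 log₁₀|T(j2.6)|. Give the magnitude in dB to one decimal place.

74.4 dB

|j2.6 + 36.7| = √(2.6² + 36.7²) = 36.79
|j2.6 + 0.6| = √(2.6² + 0.6²) = 2.668
|j2.6 + 2.6| = √(2.6² + 2.6²) = 3.677
|T(j2.6)| = 1400 × 36.79 / (2.668 × 3.677) = 5249.9
20 log₁₀(5249.9) = 74.40 dB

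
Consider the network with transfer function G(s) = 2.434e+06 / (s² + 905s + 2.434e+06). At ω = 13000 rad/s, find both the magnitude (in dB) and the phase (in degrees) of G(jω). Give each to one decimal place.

|(j13000)² + 905(j13000) + 2.434e+06| = |-1.6657e+08 + j1.1765e+07| = 1.67e+08
|G(j13000)| = 2.434e+06 / 1.67e+08 = 0.014577
20 log₁₀(0.014577) = -36.73 dB
∠[(j13000)² + 905(j13000) + 2.434e+06] = ∠[-1.6657e+08 + j1.1765e+07] = 175.96°
∠G(j13000) = −175.96° = -175.96°

|G| = -36.7 dB, ∠G = -176.0°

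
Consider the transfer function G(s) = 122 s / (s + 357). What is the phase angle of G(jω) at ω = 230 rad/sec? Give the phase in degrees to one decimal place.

57.2°

∠(j230) = 90.00°
∠(j230 + 357) = arctan(230/357) = 32.79°
∠G(j230) = 90.00° − 32.79° = 57.21°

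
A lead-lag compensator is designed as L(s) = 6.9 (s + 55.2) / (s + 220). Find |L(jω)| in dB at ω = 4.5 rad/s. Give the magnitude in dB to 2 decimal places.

4.79 dB

|j4.5 + 55.2| = √(4.5² + 55.2²) = 55.38
|j4.5 + 220| = √(4.5² + 220²) = 220
|L(j4.5)| = 6.9 × 55.38 / 220 = 1.7367
20 log₁₀(1.7367) = 4.794 dB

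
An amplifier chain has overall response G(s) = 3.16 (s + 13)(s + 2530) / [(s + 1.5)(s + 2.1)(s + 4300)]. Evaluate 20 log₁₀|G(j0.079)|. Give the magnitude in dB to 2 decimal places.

|j0.079 + 13| = √(0.079² + 13²) = 13
|j0.079 + 2530| = √(0.079² + 2530²) = 2530
|j0.079 + 1.5| = √(0.079² + 1.5²) = 1.502
|j0.079 + 2.1| = √(0.079² + 2.1²) = 2.101
|j0.079 + 4300| = √(0.079² + 4300²) = 4300
|G(j0.079)| = 3.16 × 13 × 2530 / (1.502 × 2.101 × 4300) = 7.6572
20 log₁₀(7.6572) = 17.681 dB

17.68 dB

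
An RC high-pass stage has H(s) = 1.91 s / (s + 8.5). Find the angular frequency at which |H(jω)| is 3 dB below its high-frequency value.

For a single-pole high-pass, the −3 dB point is at the pole: ω = 8.5 rad/sec.

8.5 rad/sec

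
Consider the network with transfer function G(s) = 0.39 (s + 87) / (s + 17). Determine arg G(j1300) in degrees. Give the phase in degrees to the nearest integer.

-3°

∠(j1300 + 87) = arctan(1300/87) = 86.17°
∠(j1300 + 17) = arctan(1300/17) = 89.25°
∠G(j1300) = 86.17° − 89.25° = -3.08°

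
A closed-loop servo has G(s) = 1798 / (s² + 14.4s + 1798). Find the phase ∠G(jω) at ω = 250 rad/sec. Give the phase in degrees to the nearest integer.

-177°

∠[(j250)² + 14.4(j250) + 1798] = ∠[-60702 + j3600] = 176.61°
∠G(j250) = −176.61° = -176.61°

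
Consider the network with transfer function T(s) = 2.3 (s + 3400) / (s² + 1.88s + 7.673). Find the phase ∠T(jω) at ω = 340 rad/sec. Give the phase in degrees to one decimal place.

-174.0°

∠(j340 + 3400) = arctan(340/3400) = 5.71°
∠[(j340)² + 1.88(j340) + 7.673] = ∠[-1.1559e+05 + j639.2] = 179.68°
∠T(j340) = 5.71° − 179.68° = -173.97°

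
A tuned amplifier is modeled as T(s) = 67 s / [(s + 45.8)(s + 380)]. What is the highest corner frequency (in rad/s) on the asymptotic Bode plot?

380 rad/s

Break frequencies occur at each pole and zero magnitude: 45.8 rad/s, 380 rad/s.
The highest is 380 rad/s.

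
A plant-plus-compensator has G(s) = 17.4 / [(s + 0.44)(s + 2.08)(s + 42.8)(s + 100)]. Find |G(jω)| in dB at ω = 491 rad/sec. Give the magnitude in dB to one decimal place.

|j491 + 0.44| = √(491² + 0.44²) = 491
|j491 + 2.08| = √(491² + 2.08²) = 491
|j491 + 42.8| = √(491² + 42.8²) = 492.9
|j491 + 100| = √(491² + 100²) = 501.1
|G(j491)| = 17.4 / (491 × 491 × 492.9 × 501.1) = 2.9225e-10
20 log₁₀(2.9225e-10) = -190.68 dB

-190.7 dB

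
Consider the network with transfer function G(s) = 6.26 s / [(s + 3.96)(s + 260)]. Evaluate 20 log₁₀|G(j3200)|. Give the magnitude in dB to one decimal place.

-54.2 dB

|j3200| = 3200
|j3200 + 3.96| = √(3200² + 3.96²) = 3200
|j3200 + 260| = √(3200² + 260²) = 3211
|G(j3200)| = 6.26 × 3200 / (3200 × 3211) = 0.0019498
20 log₁₀(0.0019498) = -54.20 dB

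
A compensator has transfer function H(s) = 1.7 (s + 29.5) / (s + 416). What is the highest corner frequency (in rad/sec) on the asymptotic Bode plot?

416 rad/sec

Break frequencies occur at each pole and zero magnitude: 29.5 rad/sec, 416 rad/sec.
The highest is 416 rad/sec.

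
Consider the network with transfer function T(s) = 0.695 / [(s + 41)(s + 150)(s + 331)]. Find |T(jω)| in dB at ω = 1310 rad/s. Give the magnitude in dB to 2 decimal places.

|j1310 + 41| = √(1310² + 41²) = 1311
|j1310 + 150| = √(1310² + 150²) = 1319
|j1310 + 331| = √(1310² + 331²) = 1351
|T(j1310)| = 0.695 / (1311 × 1319 × 1351) = 2.9764e-10
20 log₁₀(2.9764e-10) = -190.526 dB

-190.53 dB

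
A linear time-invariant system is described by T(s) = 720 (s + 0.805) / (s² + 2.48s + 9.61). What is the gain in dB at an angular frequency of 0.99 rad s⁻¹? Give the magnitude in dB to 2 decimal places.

|j0.99 + 0.805| = √(0.99² + 0.805²) = 1.276
|(j0.99)² + 2.48(j0.99) + 9.61| = |8.6299 + j2.4552| = 8.972
|T(j0.99)| = 720 × 1.276 / 8.972 = 102.39
20 log₁₀(102.39) = 40.205 dB

40.21 dB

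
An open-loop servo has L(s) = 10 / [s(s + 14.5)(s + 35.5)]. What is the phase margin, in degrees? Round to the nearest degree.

90°

Gain crossover: |L(jω)| = 1 at ω ≈ 0.0194 rad s⁻¹.
∠L(j0.0194) = −90° − arctan(0.0194/14.5) − arctan(0.0194/35.5) ≈ -90.11°
PM = 180° + (-90.11°) = 89.89°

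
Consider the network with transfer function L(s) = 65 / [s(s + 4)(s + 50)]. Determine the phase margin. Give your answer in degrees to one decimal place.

85.0°

Gain crossover: |L(jω)| = 1 at ω ≈ 0.324 rad/s.
∠L(j0.324) = −90° − arctan(0.324/4) − arctan(0.324/50) ≈ -95.00°
PM = 180° + (-95.00°) = 85.00°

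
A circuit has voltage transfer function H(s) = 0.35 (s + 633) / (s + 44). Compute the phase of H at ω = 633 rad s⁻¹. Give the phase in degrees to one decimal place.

-41.0°

∠(j633 + 633) = arctan(633/633) = 45.00°
∠(j633 + 44) = arctan(633/44) = 86.02°
∠H(j633) = 45.00° − 86.02° = -41.02°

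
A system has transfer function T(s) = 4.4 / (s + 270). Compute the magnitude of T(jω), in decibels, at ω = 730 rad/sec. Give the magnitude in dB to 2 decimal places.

|j730 + 270| = √(730² + 270²) = 778.3
|T(j730)| = 4.4 / 778.3 = 0.0056531
20 log₁₀(0.0056531) = -44.954 dB

-44.95 dB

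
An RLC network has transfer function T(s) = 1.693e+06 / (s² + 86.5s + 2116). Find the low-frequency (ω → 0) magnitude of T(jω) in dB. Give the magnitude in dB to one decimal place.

58.1 dB

T(0) = 1.693e+06 / 2116 = 800.09
20 log₁₀(800.09) = 58.06 dB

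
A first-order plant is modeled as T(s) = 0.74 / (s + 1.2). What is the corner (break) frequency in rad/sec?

The single real pole at s = −1.2 gives a corner at ω = 1.2 rad/sec.

1.2 rad/sec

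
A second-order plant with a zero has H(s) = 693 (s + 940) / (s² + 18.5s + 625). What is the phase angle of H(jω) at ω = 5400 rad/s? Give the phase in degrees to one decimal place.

∠(j5400 + 940) = arctan(5400/940) = 80.13°
∠[(j5400)² + 18.5(j5400) + 625] = ∠[-2.9159e+07 + j99900] = 179.80°
∠H(j5400) = 80.13° − 179.80° = -99.68°

-99.7°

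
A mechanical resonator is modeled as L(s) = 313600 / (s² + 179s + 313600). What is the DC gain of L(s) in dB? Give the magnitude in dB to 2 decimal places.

0.00 dB

L(0) = 313600 / 313600 = 1
20 log₁₀(1) = 0.000 dB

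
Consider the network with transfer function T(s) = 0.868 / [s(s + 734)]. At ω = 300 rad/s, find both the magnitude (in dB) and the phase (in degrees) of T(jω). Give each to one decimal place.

|T| = -108.8 dB, ∠T = -112.2 deg

|j300 + 734| = √(300² + 734²) = 792.9
|j300| = 300
|T(j300)| = 0.868 / (792.9 × 300) = 3.6489e-06
20 log₁₀(3.6489e-06) = -108.76 dB
∠(j300 + 734) = arctan(300/734) = 22.23°
∠(j300) = 90.00°
∠T(j300) = − (22.23° + 90.00°) = -112.23°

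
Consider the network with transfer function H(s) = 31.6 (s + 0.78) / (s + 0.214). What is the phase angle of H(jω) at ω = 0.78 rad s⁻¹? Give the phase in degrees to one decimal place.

-29.7°

∠(j0.78 + 0.78) = arctan(0.78/0.78) = 45.00°
∠(j0.78 + 0.214) = arctan(0.78/0.214) = 74.66°
∠H(j0.78) = 45.00° − 74.66° = -29.66°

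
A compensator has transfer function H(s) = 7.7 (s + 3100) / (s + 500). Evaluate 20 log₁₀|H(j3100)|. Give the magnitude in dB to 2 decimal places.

20.63 dB

|j3100 + 3100| = √(3100² + 3100²) = 4384
|j3100 + 500| = √(3100² + 500²) = 3140
|H(j3100)| = 7.7 × 4384 / 3140 = 10.751
20 log₁₀(10.751) = 20.629 dB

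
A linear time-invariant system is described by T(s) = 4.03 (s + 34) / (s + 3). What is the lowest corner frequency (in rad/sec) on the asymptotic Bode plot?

3 rad/sec

Break frequencies occur at each pole and zero magnitude: 3 rad/sec, 34 rad/sec.
The lowest is 3 rad/sec.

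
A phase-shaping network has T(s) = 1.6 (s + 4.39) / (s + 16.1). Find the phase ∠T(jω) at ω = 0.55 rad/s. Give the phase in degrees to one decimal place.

∠(j0.55 + 4.39) = arctan(0.55/4.39) = 7.14°
∠(j0.55 + 16.1) = arctan(0.55/16.1) = 1.96°
∠T(j0.55) = 7.14° − 1.96° = 5.18°

5.2 deg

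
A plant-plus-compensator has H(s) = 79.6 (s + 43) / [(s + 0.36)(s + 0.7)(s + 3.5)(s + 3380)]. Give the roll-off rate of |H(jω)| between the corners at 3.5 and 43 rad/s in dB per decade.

-60 dB/decade

In this band the factors already past their corner are: pole at 0.36, pole at 0.7, pole at 3.5; net slope = -60 dB/decade.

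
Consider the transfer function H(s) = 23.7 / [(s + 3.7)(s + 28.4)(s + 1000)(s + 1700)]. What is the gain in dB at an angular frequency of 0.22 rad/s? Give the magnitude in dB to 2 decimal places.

-137.56 dB

|j0.22 + 3.7| = √(0.22² + 3.7²) = 3.707
|j0.22 + 28.4| = √(0.22² + 28.4²) = 28.4
|j0.22 + 1000| = √(0.22² + 1000²) = 1000
|j0.22 + 1700| = √(0.22² + 1700²) = 1700
|H(j0.22)| = 23.7 / (3.707 × 28.4 × 1000 × 1700) = 1.3243e-07
20 log₁₀(1.3243e-07) = -137.560 dB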